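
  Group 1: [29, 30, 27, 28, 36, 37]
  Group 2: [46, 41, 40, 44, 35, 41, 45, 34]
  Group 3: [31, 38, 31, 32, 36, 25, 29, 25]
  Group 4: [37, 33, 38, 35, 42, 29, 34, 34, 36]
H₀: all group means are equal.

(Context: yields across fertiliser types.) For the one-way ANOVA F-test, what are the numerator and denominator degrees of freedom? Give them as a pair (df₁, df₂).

k = 4 groups, N = 31 total
df = (k−1, N−k) = (4−1, 31−4) = (3, 27)

degrees of freedom = [3, 27]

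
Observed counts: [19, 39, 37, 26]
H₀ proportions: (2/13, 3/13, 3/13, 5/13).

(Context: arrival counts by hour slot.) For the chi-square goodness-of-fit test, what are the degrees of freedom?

degrees of freedom = 3

df = k − 1 = 4 − 1 = 3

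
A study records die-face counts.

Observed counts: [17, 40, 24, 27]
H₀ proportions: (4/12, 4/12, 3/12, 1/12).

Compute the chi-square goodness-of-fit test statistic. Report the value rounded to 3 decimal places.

n = 108; E_i = n·p_i = [36.00, 36.00, 27.00, 9.00]
χ² = (17−36.00)²/36.00 + (40−36.00)²/36.00 + (24−27.00)²/27.00 + (27−9.00)²/9.00 = 46.8056
df = 3

test statistic = 46.806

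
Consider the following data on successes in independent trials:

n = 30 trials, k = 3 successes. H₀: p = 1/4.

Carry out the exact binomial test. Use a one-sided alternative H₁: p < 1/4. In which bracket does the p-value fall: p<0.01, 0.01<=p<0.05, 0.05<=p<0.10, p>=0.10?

p-value bracket: 0.01<=p<0.05

Exact binomial: n=30, k=3, p₀=1/4=0.2500
P(X≤3) from Σ C(n,i)·p₀^i·(1−p₀)^(n−i)
p-value (one-sided, H₁ less) = 0.03745
→ bracket: 0.01<=p<0.05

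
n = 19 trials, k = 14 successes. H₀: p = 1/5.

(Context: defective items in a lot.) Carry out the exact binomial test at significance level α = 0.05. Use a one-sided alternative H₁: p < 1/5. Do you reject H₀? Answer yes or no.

Exact binomial: n=19, k=14, p₀=1/5=0.2000
P(X≤14) from Σ C(n,i)·p₀^i·(1−p₀)^(n−i)
p-value (one-sided, H₁ less) = 1.00000
At α=0.05: p ≥ α → fail to reject H₀

reject H₀: no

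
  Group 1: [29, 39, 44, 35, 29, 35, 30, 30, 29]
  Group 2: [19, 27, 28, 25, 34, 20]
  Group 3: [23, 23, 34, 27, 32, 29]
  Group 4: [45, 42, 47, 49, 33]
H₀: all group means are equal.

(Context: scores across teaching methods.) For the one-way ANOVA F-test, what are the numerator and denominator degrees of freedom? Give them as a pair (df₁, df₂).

k = 4 groups, N = 26 total
df = (k−1, N−k) = (4−1, 26−4) = (3, 22)

degrees of freedom = [3, 22]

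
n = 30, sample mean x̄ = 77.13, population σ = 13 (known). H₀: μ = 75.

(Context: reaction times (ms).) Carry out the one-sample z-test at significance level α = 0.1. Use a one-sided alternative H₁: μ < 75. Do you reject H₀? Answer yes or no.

SE = σ/√n = 13/√30 = 2.3735
z = (x̄−μ₀)/SE = (77.13−75)/2.3735 = 0.8974
p-value (one-sided, H₁ less) = 0.81525
At α=0.1: p ≥ α → fail to reject H₀

reject H₀: no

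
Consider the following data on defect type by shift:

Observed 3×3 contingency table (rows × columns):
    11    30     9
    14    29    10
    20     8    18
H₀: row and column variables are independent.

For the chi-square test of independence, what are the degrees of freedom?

degrees of freedom = 4

df = (r−1)(c−1) = (3−1)·(3−1) = 4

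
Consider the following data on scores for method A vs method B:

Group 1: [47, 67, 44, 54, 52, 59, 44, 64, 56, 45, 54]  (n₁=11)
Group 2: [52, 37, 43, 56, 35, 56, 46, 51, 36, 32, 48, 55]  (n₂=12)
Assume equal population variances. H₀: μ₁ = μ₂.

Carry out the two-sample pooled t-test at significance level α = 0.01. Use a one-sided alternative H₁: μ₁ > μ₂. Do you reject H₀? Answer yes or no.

reject H₀: no

x̄₁=53.273, s₁=7.913, n₁=11
x̄₂=45.583, s₂=8.795, n₂=12
s_p² = [10·7.913² + 11·8.795²]/21 = 70.3380
SE = √(s_p²·(1/11+1/12)) = 3.5008
t = (53.273−45.583)/3.5008 = 2.1964
df = 21
p-value (one-sided, H₁ greater) = 0.01971
At α=0.01: p ≥ α → fail to reject H₀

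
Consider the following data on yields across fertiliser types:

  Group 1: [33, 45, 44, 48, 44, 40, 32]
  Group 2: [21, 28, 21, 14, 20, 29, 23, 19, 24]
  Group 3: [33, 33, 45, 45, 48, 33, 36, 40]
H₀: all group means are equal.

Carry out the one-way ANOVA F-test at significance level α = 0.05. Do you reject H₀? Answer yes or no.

Group means [40.86, 22.11, 39.12], grand mean 33.250
SSB = Σnᵢ(x̄ᵢ−x̄)² = 1797.879; SSW = ΣΣ(x−x̄ᵢ)² = 668.621
MSB = 1797.879/2 = 898.9395; MSW = 668.621/21 = 31.8391
F = MSB/MSW = 28.2338
df = (2, 21)
p-value (upper-tail) = 0.00000
At α=0.05: p < α → reject H₀

reject H₀: yes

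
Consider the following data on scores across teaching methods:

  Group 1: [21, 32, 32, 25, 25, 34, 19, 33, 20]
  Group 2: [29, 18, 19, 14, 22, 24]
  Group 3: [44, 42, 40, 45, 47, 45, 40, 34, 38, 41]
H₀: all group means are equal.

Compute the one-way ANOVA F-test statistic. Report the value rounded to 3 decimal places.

test statistic = 36.829

Group means [26.78, 21.00, 41.60], grand mean 31.320
SSB = Σnᵢ(x̄ᵢ−x̄)² = 1881.484; SSW = ΣΣ(x−x̄ᵢ)² = 561.956
MSB = 1881.484/2 = 940.7422; MSW = 561.956/22 = 25.5434
F = MSB/MSW = 36.8291
df = (2, 22)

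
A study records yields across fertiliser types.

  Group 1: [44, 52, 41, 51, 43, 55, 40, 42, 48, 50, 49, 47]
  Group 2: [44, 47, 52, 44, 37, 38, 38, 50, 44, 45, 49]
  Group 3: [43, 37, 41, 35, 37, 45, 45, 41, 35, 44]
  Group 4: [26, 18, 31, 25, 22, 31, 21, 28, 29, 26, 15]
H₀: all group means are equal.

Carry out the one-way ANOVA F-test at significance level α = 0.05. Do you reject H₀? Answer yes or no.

Group means [46.83, 44.36, 40.30, 24.73], grand mean 39.205
SSB = Σnᵢ(x̄ᵢ−x̄)² = 3308.665; SSW = ΣΣ(x−x̄ᵢ)² = 924.494
MSB = 3308.665/3 = 1102.8884; MSW = 924.494/40 = 23.1123
F = MSB/MSW = 47.7186
df = (3, 40)
p-value (upper-tail) = 0.00000
At α=0.05: p < α → reject H₀

reject H₀: yes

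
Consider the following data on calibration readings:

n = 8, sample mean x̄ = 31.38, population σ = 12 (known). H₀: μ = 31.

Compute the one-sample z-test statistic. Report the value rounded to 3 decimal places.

test statistic = 0.090

SE = σ/√n = 12/√8 = 4.2426
z = (x̄−μ₀)/SE = (31.38−31)/4.2426 = 0.0896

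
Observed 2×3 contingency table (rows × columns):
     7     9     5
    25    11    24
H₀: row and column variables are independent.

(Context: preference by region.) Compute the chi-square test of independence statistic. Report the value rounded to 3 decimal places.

Row totals [21, 60], col totals [32, 20, 29], n=81
χ² = (7−8.30)²/8.30 + (9−5.19)²/5.19 + (5−7.52)²/7.52 + (25−23.70)²/23.70 + (11−14.81)²/14.81 + (24−21.48)²/21.48 = 5.2013
df = 2

test statistic = 5.201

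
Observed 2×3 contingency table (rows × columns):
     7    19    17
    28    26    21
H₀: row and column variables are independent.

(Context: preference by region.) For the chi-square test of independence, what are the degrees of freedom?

degrees of freedom = 2

df = (r−1)(c−1) = (2−1)·(3−1) = 2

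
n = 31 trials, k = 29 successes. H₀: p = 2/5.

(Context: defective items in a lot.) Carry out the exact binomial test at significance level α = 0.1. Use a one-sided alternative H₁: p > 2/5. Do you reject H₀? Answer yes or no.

Exact binomial: n=31, k=29, p₀=2/5=0.4000
P(X≥29) from Σ C(n,i)·p₀^i·(1−p₀)^(n−i)
p-value (one-sided, H₁ greater) = 0.00000
At α=0.1: p < α → reject H₀

reject H₀: yes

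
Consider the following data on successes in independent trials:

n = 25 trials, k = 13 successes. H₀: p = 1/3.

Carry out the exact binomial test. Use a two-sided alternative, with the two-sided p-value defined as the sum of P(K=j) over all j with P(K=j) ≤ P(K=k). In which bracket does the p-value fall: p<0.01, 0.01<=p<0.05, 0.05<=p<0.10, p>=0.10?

Exact binomial: n=25, k=13, p₀=1/3=0.3333
P(X=j) = C(n,j)·p₀^j·(1−p₀)^(n−j); p = Σ P(X=j) over j with P(X=j) ≤ P(X=13)
p-value (two-sided) = 0.05640
→ bracket: 0.05<=p<0.10

p-value bracket: 0.05<=p<0.10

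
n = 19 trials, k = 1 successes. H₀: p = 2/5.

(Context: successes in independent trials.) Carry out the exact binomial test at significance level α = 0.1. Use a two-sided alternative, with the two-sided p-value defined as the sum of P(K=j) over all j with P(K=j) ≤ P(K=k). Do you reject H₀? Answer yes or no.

reject H₀: yes

Exact binomial: n=19, k=1, p₀=2/5=0.4000
P(X=j) = C(n,j)·p₀^j·(1−p₀)^(n−j); p = Σ P(X=j) over j with P(X=j) ≤ P(X=1)
p-value (two-sided) = 0.00147
At α=0.1: p < α → reject H₀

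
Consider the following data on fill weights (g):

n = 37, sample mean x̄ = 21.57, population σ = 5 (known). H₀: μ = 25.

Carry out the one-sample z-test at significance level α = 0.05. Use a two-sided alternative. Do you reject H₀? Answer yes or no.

reject H₀: yes

SE = σ/√n = 5/√37 = 0.8220
z = (x̄−μ₀)/SE = (21.57−25)/0.8220 = -4.1728
p-value (two-sided) = 0.00003
At α=0.05: p < α → reject H₀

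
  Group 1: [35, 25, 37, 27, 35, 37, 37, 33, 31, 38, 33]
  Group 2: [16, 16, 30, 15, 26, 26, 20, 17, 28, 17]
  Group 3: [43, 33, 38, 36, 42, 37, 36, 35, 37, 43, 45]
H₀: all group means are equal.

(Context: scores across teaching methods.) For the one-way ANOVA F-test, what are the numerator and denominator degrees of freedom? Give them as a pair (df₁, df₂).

degrees of freedom = [2, 29]

k = 3 groups, N = 32 total
df = (k−1, N−k) = (3−1, 32−3) = (2, 29)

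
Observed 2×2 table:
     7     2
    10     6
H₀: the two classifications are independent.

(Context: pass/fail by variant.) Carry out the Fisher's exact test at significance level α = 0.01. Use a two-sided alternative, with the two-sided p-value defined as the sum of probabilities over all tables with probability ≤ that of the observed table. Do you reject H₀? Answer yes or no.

Margins: r₁=9, r₂=16, c₁=17, c₂=8, n=25
p_obs = C(9,7)·C(16,10)/C(25,17); sum pmf over tables with pmf ≤ p_obs
p-value (two-sided) = 0.66076
At α=0.01: p ≥ α → fail to reject H₀

reject H₀: no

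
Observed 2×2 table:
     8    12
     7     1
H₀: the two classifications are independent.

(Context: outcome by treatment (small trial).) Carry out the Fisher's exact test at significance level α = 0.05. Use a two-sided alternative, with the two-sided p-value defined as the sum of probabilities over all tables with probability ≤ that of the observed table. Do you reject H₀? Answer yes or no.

Margins: r₁=20, r₂=8, c₁=15, c₂=13, n=28
p_obs = C(20,8)·C(8,7)/C(28,15); sum pmf over tables with pmf ≤ p_obs
p-value (two-sided) = 0.03768
At α=0.05: p < α → reject H₀

reject H₀: yes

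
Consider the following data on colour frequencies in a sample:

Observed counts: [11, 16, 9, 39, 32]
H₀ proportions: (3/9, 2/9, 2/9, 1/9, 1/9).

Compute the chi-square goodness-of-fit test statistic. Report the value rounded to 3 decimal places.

test statistic = 124.631

n = 107; E_i = n·p_i = [35.67, 23.78, 23.78, 11.89, 11.89]
χ² = (11−35.67)²/35.67 + (16−23.78)²/23.78 + (9−23.78)²/23.78 + (39−11.89)²/11.89 + (32−11.89)²/11.89 = 124.6308
df = 4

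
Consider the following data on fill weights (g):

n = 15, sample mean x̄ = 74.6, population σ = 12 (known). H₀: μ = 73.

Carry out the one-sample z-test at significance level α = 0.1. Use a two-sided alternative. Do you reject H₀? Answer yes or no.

SE = σ/√n = 12/√15 = 3.0984
z = (x̄−μ₀)/SE = (74.6−73)/3.0984 = 0.5164
p-value (two-sided) = 0.60558
At α=0.1: p ≥ α → fail to reject H₀

reject H₀: no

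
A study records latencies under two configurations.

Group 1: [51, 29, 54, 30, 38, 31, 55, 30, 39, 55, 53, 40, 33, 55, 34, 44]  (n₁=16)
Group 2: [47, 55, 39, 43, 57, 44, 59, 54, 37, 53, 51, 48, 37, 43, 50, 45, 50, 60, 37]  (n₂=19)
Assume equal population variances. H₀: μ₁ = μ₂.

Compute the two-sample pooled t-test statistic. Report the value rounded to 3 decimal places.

test statistic = -1.960

x̄₁=41.938, s₁=10.357, n₁=16
x̄₂=47.842, s₂=7.426, n₂=19
s_p² = [15·10.357² + 18·7.426²]/33 = 78.8322
SE = √(s_p²·(1/16+1/19)) = 3.0127
t = (41.938−47.842)/3.0127 = -1.9599
df = 33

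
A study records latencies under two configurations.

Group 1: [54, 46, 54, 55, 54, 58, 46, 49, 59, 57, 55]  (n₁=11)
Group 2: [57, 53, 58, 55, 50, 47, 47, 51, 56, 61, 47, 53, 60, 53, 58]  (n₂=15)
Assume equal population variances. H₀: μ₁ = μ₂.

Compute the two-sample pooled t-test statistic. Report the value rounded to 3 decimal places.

test statistic = -0.203

x̄₁=53.364, s₁=4.478, n₁=11
x̄₂=53.733, s₂=4.667, n₂=15
s_p² = [10·4.478² + 14·4.667²]/24 = 21.0616
SE = √(s_p²·(1/11+1/15)) = 1.8218
t = (53.364−53.733)/1.8218 = -0.2029
df = 24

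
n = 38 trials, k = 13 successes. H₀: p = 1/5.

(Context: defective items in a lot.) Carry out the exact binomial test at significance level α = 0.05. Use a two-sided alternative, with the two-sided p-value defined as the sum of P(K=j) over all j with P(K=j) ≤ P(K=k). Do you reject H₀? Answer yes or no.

reject H₀: yes

Exact binomial: n=38, k=13, p₀=1/5=0.2000
P(X=j) = C(n,j)·p₀^j·(1−p₀)^(n−j); p = Σ P(X=j) over j with P(X=j) ≤ P(X=13)
p-value (two-sided) = 0.04010
At α=0.05: p < α → reject H₀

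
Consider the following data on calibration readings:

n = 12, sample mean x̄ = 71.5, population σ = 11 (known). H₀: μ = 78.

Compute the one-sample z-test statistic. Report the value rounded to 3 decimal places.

SE = σ/√n = 11/√12 = 3.1754
z = (x̄−μ₀)/SE = (71.5−78)/3.1754 = -2.0470

test statistic = -2.047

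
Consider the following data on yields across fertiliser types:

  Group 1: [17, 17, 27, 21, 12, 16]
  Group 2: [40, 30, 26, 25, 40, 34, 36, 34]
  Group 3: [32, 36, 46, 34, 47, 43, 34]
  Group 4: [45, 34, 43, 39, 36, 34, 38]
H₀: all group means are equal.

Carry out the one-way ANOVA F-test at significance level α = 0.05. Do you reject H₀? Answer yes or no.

Group means [18.33, 33.12, 38.86, 38.43], grand mean 32.714
SSB = Σnᵢ(x̄ᵢ−x̄)² = 1734.935; SSW = ΣΣ(x−x̄ᵢ)² = 708.780
MSB = 1734.935/3 = 578.3115; MSW = 708.780/24 = 29.5325
F = MSB/MSW = 19.5822
df = (3, 24)
p-value (upper-tail) = 0.00000
At α=0.05: p < α → reject H₀

reject H₀: yes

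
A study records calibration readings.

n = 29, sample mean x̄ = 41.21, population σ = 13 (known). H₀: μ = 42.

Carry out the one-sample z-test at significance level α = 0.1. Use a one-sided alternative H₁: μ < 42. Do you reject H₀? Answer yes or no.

SE = σ/√n = 13/√29 = 2.4140
z = (x̄−μ₀)/SE = (41.21−42)/2.4140 = -0.3273
p-value (one-sided, H₁ less) = 0.37174
At α=0.1: p ≥ α → fail to reject H₀

reject H₀: no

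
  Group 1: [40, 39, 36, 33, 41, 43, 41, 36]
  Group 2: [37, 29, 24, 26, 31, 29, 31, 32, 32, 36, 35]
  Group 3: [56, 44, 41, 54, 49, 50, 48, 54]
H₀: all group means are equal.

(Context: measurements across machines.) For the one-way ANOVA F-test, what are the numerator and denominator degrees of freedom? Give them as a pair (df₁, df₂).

degrees of freedom = [2, 24]

k = 3 groups, N = 27 total
df = (k−1, N−k) = (3−1, 27−3) = (2, 24)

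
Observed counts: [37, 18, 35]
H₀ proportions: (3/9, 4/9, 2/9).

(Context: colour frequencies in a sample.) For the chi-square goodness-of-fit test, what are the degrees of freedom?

df = k − 1 = 3 − 1 = 2

degrees of freedom = 2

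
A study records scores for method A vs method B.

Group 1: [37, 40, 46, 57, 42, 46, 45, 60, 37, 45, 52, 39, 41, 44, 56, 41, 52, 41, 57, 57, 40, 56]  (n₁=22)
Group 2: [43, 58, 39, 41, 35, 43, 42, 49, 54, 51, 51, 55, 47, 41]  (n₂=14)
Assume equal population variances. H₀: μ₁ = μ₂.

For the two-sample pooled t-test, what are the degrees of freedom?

df = n₁ + n₂ − 2 = 22 + 14 − 2 = 34

degrees of freedom = 34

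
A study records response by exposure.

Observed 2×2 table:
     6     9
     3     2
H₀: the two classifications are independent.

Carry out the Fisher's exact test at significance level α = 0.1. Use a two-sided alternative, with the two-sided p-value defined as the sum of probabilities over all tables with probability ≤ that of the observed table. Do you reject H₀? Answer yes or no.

Margins: r₁=15, r₂=5, c₁=9, c₂=11, n=20
p_obs = C(15,6)·C(5,3)/C(20,9); sum pmf over tables with pmf ≤ p_obs
p-value (two-sided) = 0.61687
At α=0.1: p ≥ α → fail to reject H₀

reject H₀: no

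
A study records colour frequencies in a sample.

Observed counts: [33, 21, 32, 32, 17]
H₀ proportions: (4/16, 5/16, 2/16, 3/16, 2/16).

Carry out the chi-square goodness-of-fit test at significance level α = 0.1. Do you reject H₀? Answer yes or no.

reject H₀: yes

n = 135; E_i = n·p_i = [33.75, 42.19, 16.88, 25.31, 16.88]
χ² = (33−33.75)²/33.75 + (21−42.19)²/42.19 + (32−16.88)²/16.88 + (32−25.31)²/25.31 + (17−16.88)²/16.88 = 25.9817
df = 4
p-value (upper-tail) = 0.00003
At α=0.1: p < α → reject H₀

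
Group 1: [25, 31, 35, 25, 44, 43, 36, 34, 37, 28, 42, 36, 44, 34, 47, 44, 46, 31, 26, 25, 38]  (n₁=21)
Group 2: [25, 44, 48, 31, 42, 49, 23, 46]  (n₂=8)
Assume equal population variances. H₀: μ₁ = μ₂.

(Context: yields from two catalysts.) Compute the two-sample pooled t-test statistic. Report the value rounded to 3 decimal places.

test statistic = -0.793

x̄₁=35.762, s₁=7.375, n₁=21
x̄₂=38.500, s₂=10.542, n₂=8
s_p² = [20·7.375² + 7·10.542²]/27 = 69.1041
SE = √(s_p²·(1/21+1/8)) = 3.4538
t = (35.762−38.500)/3.4538 = -0.7928
df = 27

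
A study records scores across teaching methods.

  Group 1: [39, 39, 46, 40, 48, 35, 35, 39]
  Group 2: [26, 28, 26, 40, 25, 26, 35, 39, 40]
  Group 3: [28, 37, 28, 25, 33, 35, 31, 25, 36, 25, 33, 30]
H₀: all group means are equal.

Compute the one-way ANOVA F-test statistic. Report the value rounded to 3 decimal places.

Group means [40.12, 31.67, 30.50], grand mean 33.517
SSB = Σnᵢ(x̄ᵢ−x̄)² = 489.366; SSW = ΣΣ(x−x̄ᵢ)² = 719.875
MSB = 489.366/2 = 244.6832; MSW = 719.875/26 = 27.6875
F = MSB/MSW = 8.8373
df = (2, 26)

test statistic = 8.837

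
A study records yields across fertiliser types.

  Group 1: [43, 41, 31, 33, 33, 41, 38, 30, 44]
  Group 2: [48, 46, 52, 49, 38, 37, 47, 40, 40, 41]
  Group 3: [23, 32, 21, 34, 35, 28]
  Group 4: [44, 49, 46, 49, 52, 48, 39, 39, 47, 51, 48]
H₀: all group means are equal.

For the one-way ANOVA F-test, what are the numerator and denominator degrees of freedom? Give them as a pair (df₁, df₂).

k = 4 groups, N = 36 total
df = (k−1, N−k) = (4−1, 36−4) = (3, 32)

degrees of freedom = [3, 32]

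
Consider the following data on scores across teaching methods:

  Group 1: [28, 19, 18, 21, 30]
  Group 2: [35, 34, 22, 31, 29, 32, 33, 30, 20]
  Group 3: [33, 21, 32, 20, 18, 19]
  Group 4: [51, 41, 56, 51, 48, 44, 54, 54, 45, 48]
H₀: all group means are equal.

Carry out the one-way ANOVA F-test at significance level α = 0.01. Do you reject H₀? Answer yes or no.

Group means [23.20, 29.56, 23.83, 49.20], grand mean 33.900
SSB = Σnᵢ(x̄ᵢ−x̄)² = 3691.244; SSW = ΣΣ(x−x̄ᵢ)² = 781.456
MSB = 3691.244/3 = 1230.4148; MSW = 781.456/26 = 30.0560
F = MSB/MSW = 40.9374
df = (3, 26)
p-value (upper-tail) = 0.00000
At α=0.01: p < α → reject H₀

reject H₀: yes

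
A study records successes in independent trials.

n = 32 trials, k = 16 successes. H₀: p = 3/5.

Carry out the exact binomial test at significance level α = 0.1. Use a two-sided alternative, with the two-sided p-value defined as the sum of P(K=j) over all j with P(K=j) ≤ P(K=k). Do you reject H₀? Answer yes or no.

reject H₀: no

Exact binomial: n=32, k=16, p₀=3/5=0.6000
P(X=j) = C(n,j)·p₀^j·(1−p₀)^(n−j); p = Σ P(X=j) over j with P(X=j) ≤ P(X=16)
p-value (two-sided) = 0.28035
At α=0.1: p ≥ α → fail to reject H₀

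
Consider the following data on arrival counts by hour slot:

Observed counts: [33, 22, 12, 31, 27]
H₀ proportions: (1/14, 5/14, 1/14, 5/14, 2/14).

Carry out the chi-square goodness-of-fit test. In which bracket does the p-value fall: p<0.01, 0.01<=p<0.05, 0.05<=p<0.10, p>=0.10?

n = 125; E_i = n·p_i = [8.93, 44.64, 8.93, 44.64, 17.86]
χ² = (33−8.93)²/8.93 + (22−44.64)²/44.64 + (12−8.93)²/8.93 + (31−44.64)²/44.64 + (27−17.86)²/17.86 = 86.2880
df = 4
p-value (upper-tail) = 0.00000
→ bracket: p<0.01

p-value bracket: p<0.01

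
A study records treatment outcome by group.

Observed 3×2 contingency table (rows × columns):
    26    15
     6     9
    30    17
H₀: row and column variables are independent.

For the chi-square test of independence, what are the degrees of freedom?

df = (r−1)(c−1) = (3−1)·(2−1) = 2

degrees of freedom = 2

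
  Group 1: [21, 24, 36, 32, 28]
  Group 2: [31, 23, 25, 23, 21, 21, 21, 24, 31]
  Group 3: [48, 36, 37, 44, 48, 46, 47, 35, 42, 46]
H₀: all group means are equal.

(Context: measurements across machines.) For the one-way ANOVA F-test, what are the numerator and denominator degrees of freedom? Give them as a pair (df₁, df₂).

degrees of freedom = [2, 21]

k = 3 groups, N = 24 total
df = (k−1, N−k) = (3−1, 24−3) = (2, 21)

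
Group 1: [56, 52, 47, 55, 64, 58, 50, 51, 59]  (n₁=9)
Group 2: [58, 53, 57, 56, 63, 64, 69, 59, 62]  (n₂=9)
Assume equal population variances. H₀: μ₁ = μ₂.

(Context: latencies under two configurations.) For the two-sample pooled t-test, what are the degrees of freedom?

degrees of freedom = 16

df = n₁ + n₂ − 2 = 9 + 9 − 2 = 16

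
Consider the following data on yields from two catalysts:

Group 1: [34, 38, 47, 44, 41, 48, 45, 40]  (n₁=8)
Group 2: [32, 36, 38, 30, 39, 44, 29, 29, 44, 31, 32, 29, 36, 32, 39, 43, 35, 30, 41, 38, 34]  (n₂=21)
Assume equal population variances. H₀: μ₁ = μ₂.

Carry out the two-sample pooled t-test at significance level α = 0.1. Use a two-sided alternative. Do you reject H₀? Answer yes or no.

x̄₁=42.125, s₁=4.764, n₁=8
x̄₂=35.286, s₂=5.071, n₂=21
s_p² = [7·4.764² + 20·5.071²]/27 = 24.9319
SE = √(s_p²·(1/8+1/21)) = 2.0745
t = (42.125−35.286)/2.0745 = 3.2968
df = 27
p-value (two-sided) = 0.00274
At α=0.1: p < α → reject H₀

reject H₀: yes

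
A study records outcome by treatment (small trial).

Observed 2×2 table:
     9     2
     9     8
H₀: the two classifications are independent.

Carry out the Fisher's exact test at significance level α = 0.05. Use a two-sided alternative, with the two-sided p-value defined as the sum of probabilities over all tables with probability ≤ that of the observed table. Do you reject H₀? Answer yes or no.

reject H₀: no

Margins: r₁=11, r₂=17, c₁=18, c₂=10, n=28
p_obs = C(11,9)·C(17,9)/C(28,18); sum pmf over tables with pmf ≤ p_obs
p-value (two-sided) = 0.22641
At α=0.05: p ≥ α → fail to reject H₀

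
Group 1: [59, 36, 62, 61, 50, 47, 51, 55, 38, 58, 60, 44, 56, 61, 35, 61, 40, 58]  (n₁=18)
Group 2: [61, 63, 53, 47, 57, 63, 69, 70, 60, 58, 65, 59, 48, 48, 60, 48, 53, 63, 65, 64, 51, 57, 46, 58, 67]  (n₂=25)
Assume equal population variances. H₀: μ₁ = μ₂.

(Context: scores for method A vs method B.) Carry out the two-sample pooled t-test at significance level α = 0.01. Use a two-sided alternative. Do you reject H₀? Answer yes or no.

reject H₀: no

x̄₁=51.778, s₁=9.490, n₁=18
x̄₂=58.120, s₂=7.184, n₂=25
s_p² = [17·9.490² + 24·7.184²]/41 = 67.5549
SE = √(s_p²·(1/18+1/25)) = 2.5407
t = (51.778−58.120)/2.5407 = -2.4962
df = 41
p-value (two-sided) = 0.01667
At α=0.01: p ≥ α → fail to reject H₀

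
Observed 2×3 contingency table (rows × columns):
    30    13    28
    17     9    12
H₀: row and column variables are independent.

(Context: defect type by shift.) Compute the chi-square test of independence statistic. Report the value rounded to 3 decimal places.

Row totals [71, 38], col totals [47, 22, 40], n=109
χ² = (30−30.61)²/30.61 + (13−14.33)²/14.33 + (28−26.06)²/26.06 + (17−16.39)²/16.39 + (9−7.67)²/7.67 + (12−13.94)²/13.94 = 0.8061
df = 2

test statistic = 0.806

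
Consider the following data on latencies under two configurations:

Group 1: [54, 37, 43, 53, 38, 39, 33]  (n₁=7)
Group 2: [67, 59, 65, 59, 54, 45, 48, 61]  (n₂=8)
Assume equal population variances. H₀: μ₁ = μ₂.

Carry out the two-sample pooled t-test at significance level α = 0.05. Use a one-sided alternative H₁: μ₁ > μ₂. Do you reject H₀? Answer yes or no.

x̄₁=42.429, s₁=8.121, n₁=7
x̄₂=57.250, s₂=7.760, n₂=8
s_p² = [6·8.121² + 7·7.760²]/13 = 62.8626
SE = √(s_p²·(1/7+1/8)) = 4.1034
t = (42.429−57.250)/4.1034 = -3.6120
df = 13
p-value (one-sided, H₁ greater) = 0.99842
At α=0.05: p ≥ α → fail to reject H₀

reject H₀: no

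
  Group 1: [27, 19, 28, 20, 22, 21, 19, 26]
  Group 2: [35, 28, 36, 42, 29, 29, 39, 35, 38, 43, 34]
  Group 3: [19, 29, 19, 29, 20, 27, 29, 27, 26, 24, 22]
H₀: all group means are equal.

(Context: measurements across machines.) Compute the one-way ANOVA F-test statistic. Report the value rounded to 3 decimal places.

test statistic = 24.142

Group means [22.75, 35.27, 24.64], grand mean 28.033
SSB = Σnᵢ(x̄ᵢ−x̄)² = 926.739; SSW = ΣΣ(x−x̄ᵢ)² = 518.227
MSB = 926.739/2 = 463.3697; MSW = 518.227/27 = 19.1936
F = MSB/MSW = 24.1419
df = (2, 27)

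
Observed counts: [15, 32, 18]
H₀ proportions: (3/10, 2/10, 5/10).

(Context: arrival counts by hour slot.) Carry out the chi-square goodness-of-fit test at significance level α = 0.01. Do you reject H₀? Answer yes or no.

reject H₀: yes

n = 65; E_i = n·p_i = [19.50, 13.00, 32.50]
χ² = (15−19.50)²/19.50 + (32−13.00)²/13.00 + (18−32.50)²/32.50 = 35.2769
df = 2
p-value (upper-tail) = 0.00000
At α=0.01: p < α → reject H₀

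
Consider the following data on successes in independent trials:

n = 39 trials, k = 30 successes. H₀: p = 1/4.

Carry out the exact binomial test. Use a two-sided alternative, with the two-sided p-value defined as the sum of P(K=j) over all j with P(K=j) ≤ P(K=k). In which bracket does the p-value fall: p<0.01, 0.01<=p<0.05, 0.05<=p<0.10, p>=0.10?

p-value bracket: p<0.01

Exact binomial: n=39, k=30, p₀=1/4=0.2500
P(X=j) = C(n,j)·p₀^j·(1−p₀)^(n−j); p = Σ P(X=j) over j with P(X=j) ≤ P(X=30)
p-value (two-sided) = 0.00000
→ bracket: p<0.01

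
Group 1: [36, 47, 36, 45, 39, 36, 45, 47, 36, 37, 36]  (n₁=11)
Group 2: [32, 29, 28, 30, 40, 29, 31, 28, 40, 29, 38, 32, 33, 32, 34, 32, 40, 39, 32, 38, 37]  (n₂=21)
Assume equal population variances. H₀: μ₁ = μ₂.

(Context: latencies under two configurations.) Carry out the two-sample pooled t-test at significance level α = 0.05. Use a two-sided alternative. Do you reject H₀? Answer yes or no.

reject H₀: yes

x̄₁=40.000, s₁=4.879, n₁=11
x̄₂=33.476, s₂=4.250, n₂=21
s_p² = [10·4.879² + 20·4.250²]/30 = 19.9746
SE = √(s_p²·(1/11+1/21)) = 1.6634
t = (40.000−33.476)/1.6634 = 3.9219
df = 30
p-value (two-sided) = 0.00047
At α=0.05: p < α → reject H₀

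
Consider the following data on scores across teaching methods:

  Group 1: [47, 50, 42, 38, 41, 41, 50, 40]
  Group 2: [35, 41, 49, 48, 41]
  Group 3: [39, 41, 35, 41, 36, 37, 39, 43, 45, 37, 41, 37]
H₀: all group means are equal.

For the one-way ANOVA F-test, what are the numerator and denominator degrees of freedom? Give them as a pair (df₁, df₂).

degrees of freedom = [2, 22]

k = 3 groups, N = 25 total
df = (k−1, N−k) = (3−1, 25−3) = (2, 22)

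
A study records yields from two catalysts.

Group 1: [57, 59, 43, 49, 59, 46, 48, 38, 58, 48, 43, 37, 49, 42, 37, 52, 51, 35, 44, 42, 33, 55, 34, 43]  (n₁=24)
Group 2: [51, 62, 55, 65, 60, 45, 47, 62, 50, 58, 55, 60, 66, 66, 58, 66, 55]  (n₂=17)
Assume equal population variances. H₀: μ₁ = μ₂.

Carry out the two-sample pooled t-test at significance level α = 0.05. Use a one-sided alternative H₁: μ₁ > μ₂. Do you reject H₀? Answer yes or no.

x̄₁=45.917, s₁=8.059, n₁=24
x̄₂=57.706, s₂=6.659, n₂=17
s_p² = [23·8.059² + 16·6.659²]/39 = 56.4965
SE = √(s_p²·(1/24+1/17)) = 2.3827
t = (45.917−57.706)/2.3827 = -4.9478
df = 39
p-value (one-sided, H₁ greater) = 0.99999
At α=0.05: p ≥ α → fail to reject H₀

reject H₀: no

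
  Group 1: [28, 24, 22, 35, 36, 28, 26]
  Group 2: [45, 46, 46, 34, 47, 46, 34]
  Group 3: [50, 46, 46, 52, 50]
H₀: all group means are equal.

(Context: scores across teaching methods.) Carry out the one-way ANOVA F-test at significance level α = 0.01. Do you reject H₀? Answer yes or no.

reject H₀: yes

Group means [28.43, 42.57, 48.80], grand mean 39.000
SSB = Σnᵢ(x̄ᵢ−x̄)² = 1351.771; SSW = ΣΣ(x−x̄ᵢ)² = 404.229
MSB = 1351.771/2 = 675.8857; MSW = 404.229/16 = 25.2643
F = MSB/MSW = 26.7526
df = (2, 16)
p-value (upper-tail) = 0.00001
At α=0.01: p < α → reject H₀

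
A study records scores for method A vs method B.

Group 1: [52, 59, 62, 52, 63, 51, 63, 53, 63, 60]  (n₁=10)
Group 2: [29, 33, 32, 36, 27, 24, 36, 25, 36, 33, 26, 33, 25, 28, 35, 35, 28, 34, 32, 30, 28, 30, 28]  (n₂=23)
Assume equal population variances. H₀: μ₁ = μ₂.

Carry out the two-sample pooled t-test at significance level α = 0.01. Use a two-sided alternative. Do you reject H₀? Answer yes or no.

x̄₁=57.800, s₁=5.181, n₁=10
x̄₂=30.565, s₂=3.871, n₂=23
s_p² = [9·5.181² + 22·3.871²]/31 = 18.4275
SE = √(s_p²·(1/10+1/23)) = 1.6260
t = (57.800−30.565)/1.6260 = 16.7493
df = 31
p-value (two-sided) = 0.00000
At α=0.01: p < α → reject H₀

reject H₀: yes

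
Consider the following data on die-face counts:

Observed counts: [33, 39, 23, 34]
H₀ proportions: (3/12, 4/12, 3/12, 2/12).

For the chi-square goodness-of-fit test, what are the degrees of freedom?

df = k − 1 = 4 − 1 = 3

degrees of freedom = 3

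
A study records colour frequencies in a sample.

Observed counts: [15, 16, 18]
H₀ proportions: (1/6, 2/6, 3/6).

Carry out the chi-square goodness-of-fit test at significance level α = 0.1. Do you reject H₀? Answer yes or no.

n = 49; E_i = n·p_i = [8.17, 16.33, 24.50]
χ² = (15−8.17)²/8.17 + (16−16.33)²/16.33 + (18−24.50)²/24.50 = 7.4490
df = 2
p-value (upper-tail) = 0.02413
At α=0.1: p < α → reject H₀

reject H₀: yes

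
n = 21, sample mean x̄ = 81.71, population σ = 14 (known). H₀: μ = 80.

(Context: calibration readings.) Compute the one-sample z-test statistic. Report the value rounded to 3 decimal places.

SE = σ/√n = 14/√21 = 3.0551
z = (x̄−μ₀)/SE = (81.71−80)/3.0551 = 0.5597

test statistic = 0.560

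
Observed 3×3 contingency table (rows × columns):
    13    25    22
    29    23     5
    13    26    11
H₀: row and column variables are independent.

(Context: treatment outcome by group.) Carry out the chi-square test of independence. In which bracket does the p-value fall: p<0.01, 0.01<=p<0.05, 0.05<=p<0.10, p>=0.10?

p-value bracket: p<0.01

Row totals [60, 57, 50], col totals [55, 74, 38], n=167
χ² = (13−19.76)²/19.76 + (25−26.59)²/26.59 + (22−13.65)²/13.65 + (29−18.77)²/18.77 + (23−25.26)²/25.26 + (5−12.97)²/12.97 + (13−16.47)²/16.47 + (26−22.16)²/22.16 + (11−11.38)²/11.38 = 19.5922
df = 4
p-value (upper-tail) = 0.00060
→ bracket: p<0.01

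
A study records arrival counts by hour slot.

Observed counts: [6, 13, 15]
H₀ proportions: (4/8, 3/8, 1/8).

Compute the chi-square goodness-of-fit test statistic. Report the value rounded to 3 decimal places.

n = 34; E_i = n·p_i = [17.00, 12.75, 4.25]
χ² = (6−17.00)²/17.00 + (13−12.75)²/12.75 + (15−4.25)²/4.25 = 34.3137
df = 2

test statistic = 34.314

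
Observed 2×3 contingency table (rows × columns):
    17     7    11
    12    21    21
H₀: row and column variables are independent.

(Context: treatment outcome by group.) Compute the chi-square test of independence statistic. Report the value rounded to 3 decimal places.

test statistic = 7.262

Row totals [35, 54], col totals [29, 28, 32], n=89
χ² = (17−11.40)²/11.40 + (7−11.01)²/11.01 + (11−12.58)²/12.58 + (12−17.60)²/17.60 + (21−16.99)²/16.99 + (21−19.42)²/19.42 = 7.2618
df = 2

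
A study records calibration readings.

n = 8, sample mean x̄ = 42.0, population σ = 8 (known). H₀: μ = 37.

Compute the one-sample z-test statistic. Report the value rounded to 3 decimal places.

test statistic = 1.768

SE = σ/√n = 8/√8 = 2.8284
z = (x̄−μ₀)/SE = (42.0−37)/2.8284 = 1.7678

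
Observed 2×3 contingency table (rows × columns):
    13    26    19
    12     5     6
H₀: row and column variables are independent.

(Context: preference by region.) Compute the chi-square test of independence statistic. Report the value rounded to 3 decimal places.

test statistic = 7.257

Row totals [58, 23], col totals [25, 31, 25], n=81
χ² = (13−17.90)²/17.90 + (26−22.20)²/22.20 + (19−17.90)²/17.90 + (12−7.10)²/7.10 + (5−8.80)²/8.80 + (6−7.10)²/7.10 = 7.2574
df = 2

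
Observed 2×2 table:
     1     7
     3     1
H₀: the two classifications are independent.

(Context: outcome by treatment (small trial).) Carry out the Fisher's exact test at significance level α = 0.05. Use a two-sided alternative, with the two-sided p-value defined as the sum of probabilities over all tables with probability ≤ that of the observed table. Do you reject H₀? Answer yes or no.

reject H₀: no

Margins: r₁=8, r₂=4, c₁=4, c₂=8, n=12
p_obs = C(8,1)·C(4,3)/C(12,4); sum pmf over tables with pmf ≤ p_obs
p-value (two-sided) = 0.06667
At α=0.05: p ≥ α → fail to reject H₀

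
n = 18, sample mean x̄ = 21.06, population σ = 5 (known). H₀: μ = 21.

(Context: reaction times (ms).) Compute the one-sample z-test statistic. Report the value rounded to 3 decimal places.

SE = σ/√n = 5/√18 = 1.1785
z = (x̄−μ₀)/SE = (21.06−21)/1.1785 = 0.0509

test statistic = 0.051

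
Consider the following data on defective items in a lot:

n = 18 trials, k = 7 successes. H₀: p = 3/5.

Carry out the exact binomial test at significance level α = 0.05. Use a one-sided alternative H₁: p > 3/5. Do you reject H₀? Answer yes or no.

Exact binomial: n=18, k=7, p₀=3/5=0.6000
P(X≥7) from Σ C(n,i)·p₀^i·(1−p₀)^(n−i)
p-value (one-sided, H₁ greater) = 0.97972
At α=0.05: p ≥ α → fail to reject H₀

reject H₀: no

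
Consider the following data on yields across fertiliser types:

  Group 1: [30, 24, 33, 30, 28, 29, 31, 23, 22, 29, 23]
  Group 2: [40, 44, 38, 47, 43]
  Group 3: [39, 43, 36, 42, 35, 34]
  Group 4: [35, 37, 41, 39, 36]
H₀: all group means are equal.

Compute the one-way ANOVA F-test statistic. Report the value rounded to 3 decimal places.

Group means [27.45, 42.40, 38.17, 37.60], grand mean 34.481
SSB = Σnᵢ(x̄ᵢ−x̄)² = 986.780; SSW = ΣΣ(x−x̄ᵢ)² = 285.961
MSB = 986.780/3 = 328.9267; MSW = 285.961/23 = 12.4331
F = MSB/MSW = 26.4558
df = (3, 23)

test statistic = 26.456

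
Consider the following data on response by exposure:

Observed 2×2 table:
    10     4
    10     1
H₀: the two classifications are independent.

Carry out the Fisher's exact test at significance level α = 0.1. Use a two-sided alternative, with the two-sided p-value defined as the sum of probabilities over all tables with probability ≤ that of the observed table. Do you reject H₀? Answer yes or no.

Margins: r₁=14, r₂=11, c₁=20, c₂=5, n=25
p_obs = C(14,10)·C(11,10)/C(25,20); sum pmf over tables with pmf ≤ p_obs
p-value (two-sided) = 0.34058
At α=0.1: p ≥ α → fail to reject H₀

reject H₀: no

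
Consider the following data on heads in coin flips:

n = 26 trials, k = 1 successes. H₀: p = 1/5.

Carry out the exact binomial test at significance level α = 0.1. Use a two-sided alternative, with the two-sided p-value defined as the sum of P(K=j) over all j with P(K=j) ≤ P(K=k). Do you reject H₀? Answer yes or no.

Exact binomial: n=26, k=1, p₀=1/5=0.2000
P(X=j) = C(n,j)·p₀^j·(1−p₀)^(n−j); p = Σ P(X=j) over j with P(X=j) ≤ P(X=1)
p-value (two-sided) = 0.04589
At α=0.1: p < α → reject H₀

reject H₀: yes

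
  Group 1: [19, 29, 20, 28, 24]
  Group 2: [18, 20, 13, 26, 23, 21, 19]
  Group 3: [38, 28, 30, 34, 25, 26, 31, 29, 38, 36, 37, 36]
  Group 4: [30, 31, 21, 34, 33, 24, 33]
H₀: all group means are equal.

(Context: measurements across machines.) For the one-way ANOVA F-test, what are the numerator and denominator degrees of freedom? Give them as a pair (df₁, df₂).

k = 4 groups, N = 31 total
df = (k−1, N−k) = (4−1, 31−4) = (3, 27)

degrees of freedom = [3, 27]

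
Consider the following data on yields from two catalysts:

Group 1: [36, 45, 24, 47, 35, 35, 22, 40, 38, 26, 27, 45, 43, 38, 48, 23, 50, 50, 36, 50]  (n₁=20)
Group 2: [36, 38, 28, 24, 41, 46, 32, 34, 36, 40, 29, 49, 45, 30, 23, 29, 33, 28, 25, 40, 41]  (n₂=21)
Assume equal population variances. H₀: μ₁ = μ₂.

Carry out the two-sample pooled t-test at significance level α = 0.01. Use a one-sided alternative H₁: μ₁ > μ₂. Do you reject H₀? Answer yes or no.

reject H₀: no

x̄₁=37.900, s₁=9.481, n₁=20
x̄₂=34.619, s₂=7.486, n₂=21
s_p² = [19·9.481² + 20·7.486²]/39 = 72.5321
SE = √(s_p²·(1/20+1/21)) = 2.6609
t = (37.900−34.619)/2.6609 = 1.2330
df = 39
p-value (one-sided, H₁ greater) = 0.11248
At α=0.01: p ≥ α → fail to reject H₀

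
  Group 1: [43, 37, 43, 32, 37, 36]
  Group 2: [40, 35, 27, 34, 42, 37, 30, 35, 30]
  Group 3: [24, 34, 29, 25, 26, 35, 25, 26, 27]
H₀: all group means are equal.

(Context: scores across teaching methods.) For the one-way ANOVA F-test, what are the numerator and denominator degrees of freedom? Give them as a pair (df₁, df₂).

k = 3 groups, N = 24 total
df = (k−1, N−k) = (3−1, 24−3) = (2, 21)

degrees of freedom = [2, 21]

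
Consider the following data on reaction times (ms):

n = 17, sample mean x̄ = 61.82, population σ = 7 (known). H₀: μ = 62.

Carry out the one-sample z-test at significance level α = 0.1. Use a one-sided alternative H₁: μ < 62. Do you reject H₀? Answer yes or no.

SE = σ/√n = 7/√17 = 1.6977
z = (x̄−μ₀)/SE = (61.82−62)/1.6977 = -0.1060
p-value (one-sided, H₁ less) = 0.45778
At α=0.1: p ≥ α → fail to reject H₀

reject H₀: no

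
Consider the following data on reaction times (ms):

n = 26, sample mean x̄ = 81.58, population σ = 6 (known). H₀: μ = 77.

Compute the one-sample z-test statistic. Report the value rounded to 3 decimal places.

test statistic = 3.892

SE = σ/√n = 6/√26 = 1.1767
z = (x̄−μ₀)/SE = (81.58−77)/1.1767 = 3.8923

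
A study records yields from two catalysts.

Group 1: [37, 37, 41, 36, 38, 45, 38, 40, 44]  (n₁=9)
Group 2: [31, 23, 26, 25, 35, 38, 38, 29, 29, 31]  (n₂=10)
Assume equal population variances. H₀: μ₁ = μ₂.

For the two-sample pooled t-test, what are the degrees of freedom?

df = n₁ + n₂ − 2 = 9 + 10 − 2 = 17

degrees of freedom = 17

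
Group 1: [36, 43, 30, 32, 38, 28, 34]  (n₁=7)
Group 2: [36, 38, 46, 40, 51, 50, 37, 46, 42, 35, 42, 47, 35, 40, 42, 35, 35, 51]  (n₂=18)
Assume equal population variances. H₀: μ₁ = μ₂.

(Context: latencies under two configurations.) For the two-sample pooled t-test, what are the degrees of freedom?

df = n₁ + n₂ − 2 = 7 + 18 − 2 = 23

degrees of freedom = 23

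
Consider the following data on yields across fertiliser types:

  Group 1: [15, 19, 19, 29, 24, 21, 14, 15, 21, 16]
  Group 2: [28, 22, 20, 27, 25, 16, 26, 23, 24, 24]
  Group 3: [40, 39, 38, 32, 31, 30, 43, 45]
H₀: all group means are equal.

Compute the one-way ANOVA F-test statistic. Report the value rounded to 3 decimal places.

Group means [19.30, 23.50, 37.25], grand mean 25.929
SSB = Σnᵢ(x̄ᵢ−x̄)² = 1523.757; SSW = ΣΣ(x−x̄ᵢ)² = 534.100
MSB = 1523.757/2 = 761.8786; MSW = 534.100/25 = 21.3640
F = MSB/MSW = 35.6618
df = (2, 25)

test statistic = 35.662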